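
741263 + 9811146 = 10552409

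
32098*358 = 11491084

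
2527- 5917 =  -  3390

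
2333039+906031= 3239070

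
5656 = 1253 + 4403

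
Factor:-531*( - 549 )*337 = 98241903=3^4*59^1*61^1*337^1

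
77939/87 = 77939/87=895.85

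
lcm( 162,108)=324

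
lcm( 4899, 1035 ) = 73485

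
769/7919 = 769/7919 = 0.10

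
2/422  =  1/211 = 0.00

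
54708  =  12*4559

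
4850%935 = 175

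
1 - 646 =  - 645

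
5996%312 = 68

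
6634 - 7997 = -1363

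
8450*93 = 785850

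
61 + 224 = 285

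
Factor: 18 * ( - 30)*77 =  - 2^2*  3^3*5^1*7^1 * 11^1 = - 41580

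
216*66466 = 14356656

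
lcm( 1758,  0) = 0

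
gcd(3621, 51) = 51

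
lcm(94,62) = 2914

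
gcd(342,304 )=38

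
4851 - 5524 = - 673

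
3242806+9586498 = 12829304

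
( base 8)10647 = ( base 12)2747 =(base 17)fae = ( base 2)1000110100111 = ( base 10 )4519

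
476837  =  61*7817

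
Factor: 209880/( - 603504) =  - 265/762 = - 2^( -1)*3^( - 1)*5^1*53^1*127^ (  -  1)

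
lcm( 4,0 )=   0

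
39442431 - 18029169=21413262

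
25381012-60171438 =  - 34790426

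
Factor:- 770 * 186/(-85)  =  28644/17 = 2^2*3^1*7^1 * 11^1 * 17^( - 1)*31^1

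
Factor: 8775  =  3^3*5^2 * 13^1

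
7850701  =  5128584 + 2722117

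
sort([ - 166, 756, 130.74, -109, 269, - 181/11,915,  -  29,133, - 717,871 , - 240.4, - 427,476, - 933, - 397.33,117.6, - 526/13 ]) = [-933, - 717,-427, - 397.33, - 240.4,- 166, - 109,- 526/13,-29, - 181/11,117.6, 130.74,133,269, 476,756,871, 915 ]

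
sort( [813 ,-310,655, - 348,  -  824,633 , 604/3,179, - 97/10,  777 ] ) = [ - 824,-348,-310, - 97/10, 179,604/3,633,655,777,813 ]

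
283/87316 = 283/87316 = 0.00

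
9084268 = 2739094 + 6345174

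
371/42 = 53/6=8.83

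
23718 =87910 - 64192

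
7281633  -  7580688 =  - 299055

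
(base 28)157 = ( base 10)931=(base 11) 777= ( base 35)QL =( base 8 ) 1643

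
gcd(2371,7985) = 1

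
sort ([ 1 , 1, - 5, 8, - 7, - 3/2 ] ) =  [ - 7 , - 5, - 3/2, 1, 1,8 ]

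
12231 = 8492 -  - 3739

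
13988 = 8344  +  5644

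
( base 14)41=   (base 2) 111001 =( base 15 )3c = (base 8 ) 71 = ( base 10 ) 57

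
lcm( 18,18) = 18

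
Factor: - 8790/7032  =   - 2^(-2)*5^1 = -  5/4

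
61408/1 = 61408 = 61408.00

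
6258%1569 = 1551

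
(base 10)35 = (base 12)2b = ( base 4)203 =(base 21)1e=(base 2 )100011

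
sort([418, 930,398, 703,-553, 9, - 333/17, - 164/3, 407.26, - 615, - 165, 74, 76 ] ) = [ -615, - 553, - 165, - 164/3,-333/17, 9, 74,76, 398, 407.26 , 418,703,930] 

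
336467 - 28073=308394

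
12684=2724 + 9960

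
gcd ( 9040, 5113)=1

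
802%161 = 158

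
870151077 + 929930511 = 1800081588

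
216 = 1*216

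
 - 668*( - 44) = 29392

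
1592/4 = 398 = 398.00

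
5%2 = 1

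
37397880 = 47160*793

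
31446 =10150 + 21296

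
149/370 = 149/370= 0.40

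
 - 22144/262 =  - 11072/131 = -84.52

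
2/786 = 1/393=   0.00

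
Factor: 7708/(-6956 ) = -37^ ( - 1 ) * 41^1 = - 41/37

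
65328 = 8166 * 8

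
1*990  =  990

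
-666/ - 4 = 333/2=166.50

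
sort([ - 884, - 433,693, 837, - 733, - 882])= [ - 884, - 882, - 733, - 433 , 693,837 ] 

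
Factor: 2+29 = 31^1= 31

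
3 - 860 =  - 857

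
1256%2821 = 1256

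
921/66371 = 921/66371 = 0.01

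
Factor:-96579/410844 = - 2^(  -  2)*3^2*7^1*67^ (-1)= -  63/268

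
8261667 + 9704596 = 17966263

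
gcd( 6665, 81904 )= 1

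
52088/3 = 17362 + 2/3 = 17362.67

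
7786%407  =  53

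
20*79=1580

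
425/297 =425/297 = 1.43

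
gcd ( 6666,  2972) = 2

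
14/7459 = 14/7459=0.00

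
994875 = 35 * 28425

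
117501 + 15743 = 133244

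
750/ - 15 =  - 50+ 0/1 = - 50.00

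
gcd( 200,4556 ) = 4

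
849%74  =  35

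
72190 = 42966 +29224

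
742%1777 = 742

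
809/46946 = 809/46946 = 0.02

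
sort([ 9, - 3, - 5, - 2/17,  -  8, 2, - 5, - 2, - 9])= [ - 9, - 8, - 5, - 5, -3, - 2, -2/17, 2,9 ] 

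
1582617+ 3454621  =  5037238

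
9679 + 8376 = 18055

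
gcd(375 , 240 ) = 15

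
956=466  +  490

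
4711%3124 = 1587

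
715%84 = 43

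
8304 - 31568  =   - 23264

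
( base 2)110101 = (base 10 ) 53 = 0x35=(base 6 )125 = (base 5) 203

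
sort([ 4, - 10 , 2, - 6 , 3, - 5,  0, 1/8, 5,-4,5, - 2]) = [  -  10, - 6, - 5,  -  4,  -  2,0, 1/8,2, 3, 4 , 5,  5]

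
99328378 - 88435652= 10892726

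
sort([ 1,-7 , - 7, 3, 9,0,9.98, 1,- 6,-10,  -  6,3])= [ - 10 ,-7 , - 7,-6,-6,0,1, 1, 3,  3, 9, 9.98]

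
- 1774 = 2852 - 4626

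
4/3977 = 4/3977 = 0.00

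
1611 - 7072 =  - 5461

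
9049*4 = 36196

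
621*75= 46575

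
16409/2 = 16409/2 = 8204.50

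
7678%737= 308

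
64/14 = 32/7= 4.57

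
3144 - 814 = 2330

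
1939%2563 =1939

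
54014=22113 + 31901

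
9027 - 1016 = 8011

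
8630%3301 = 2028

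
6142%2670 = 802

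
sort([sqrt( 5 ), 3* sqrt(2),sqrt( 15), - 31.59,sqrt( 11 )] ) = [ - 31.59, sqrt ( 5),sqrt ( 11),sqrt(15 ), 3*sqrt( 2 ) ]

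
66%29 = 8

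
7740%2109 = 1413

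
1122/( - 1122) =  - 1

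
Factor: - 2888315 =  - 5^1*239^1* 2417^1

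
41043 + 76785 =117828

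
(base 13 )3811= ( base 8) 17425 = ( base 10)7957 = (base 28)A45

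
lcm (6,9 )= 18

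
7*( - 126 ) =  - 882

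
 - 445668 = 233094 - 678762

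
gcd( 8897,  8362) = 1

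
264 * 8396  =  2216544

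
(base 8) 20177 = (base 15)26e9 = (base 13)3A2C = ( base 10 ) 8319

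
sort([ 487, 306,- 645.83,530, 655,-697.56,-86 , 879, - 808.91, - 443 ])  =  [ - 808.91,-697.56, - 645.83,-443,-86, 306  ,  487, 530,655,879]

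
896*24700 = 22131200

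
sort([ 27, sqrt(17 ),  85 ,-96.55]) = [-96.55, sqrt( 17),  27, 85]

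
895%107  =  39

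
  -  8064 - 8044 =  - 16108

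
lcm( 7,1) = 7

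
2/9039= 2/9039 = 0.00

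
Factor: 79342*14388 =2^3 *3^1*11^1*109^1*  39671^1 = 1141572696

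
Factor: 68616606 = 2^1 *3^1*11436101^1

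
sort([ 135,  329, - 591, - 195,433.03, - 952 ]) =[ - 952  ,-591, - 195,135 , 329,433.03]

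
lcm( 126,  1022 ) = 9198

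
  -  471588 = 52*( - 9069 ) 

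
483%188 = 107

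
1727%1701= 26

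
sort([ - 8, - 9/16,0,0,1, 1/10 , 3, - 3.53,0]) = [ - 8, - 3.53,-9/16,0,0, 0,  1/10,1 , 3 ] 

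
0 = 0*36571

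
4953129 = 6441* 769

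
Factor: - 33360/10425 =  - 16/5 = - 2^4*5^( - 1)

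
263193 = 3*87731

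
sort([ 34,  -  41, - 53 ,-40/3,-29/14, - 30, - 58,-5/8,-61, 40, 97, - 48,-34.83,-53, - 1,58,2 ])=[ - 61,-58,-53,-53,-48, - 41, - 34.83 ,-30, - 40/3, - 29/14 ,-1,-5/8,2,34 , 40,58, 97]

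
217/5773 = 217/5773 = 0.04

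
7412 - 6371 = 1041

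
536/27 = 536/27 = 19.85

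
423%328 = 95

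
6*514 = 3084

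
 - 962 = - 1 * 962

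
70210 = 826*85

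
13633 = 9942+3691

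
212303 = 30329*7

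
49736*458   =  22779088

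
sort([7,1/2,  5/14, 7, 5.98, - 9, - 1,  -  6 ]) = [ - 9, - 6, - 1, 5/14, 1/2 , 5.98,7,7 ]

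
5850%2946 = 2904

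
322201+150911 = 473112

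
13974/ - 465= - 31 + 147/155 = - 30.05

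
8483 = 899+7584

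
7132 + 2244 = 9376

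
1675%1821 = 1675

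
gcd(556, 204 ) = 4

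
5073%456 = 57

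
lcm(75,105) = 525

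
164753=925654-760901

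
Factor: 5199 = 3^1*1733^1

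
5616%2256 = 1104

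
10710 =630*17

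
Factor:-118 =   -  2^1 * 59^1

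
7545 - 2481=5064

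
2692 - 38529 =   -  35837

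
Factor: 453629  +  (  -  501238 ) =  - 47609= -47609^1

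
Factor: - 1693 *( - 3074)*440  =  2^4*5^1*11^1*29^1*53^1 * 1693^1 = 2289884080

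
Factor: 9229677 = 3^1*3076559^1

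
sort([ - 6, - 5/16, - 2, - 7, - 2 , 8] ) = [ - 7, - 6, - 2, - 2, - 5/16,  8]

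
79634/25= 79634/25 = 3185.36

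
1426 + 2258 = 3684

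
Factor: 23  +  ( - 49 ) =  - 2^1*13^1=- 26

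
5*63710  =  318550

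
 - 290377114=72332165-362709279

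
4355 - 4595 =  - 240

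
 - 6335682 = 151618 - 6487300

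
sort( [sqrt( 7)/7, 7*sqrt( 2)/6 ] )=[ sqrt( 7 )/7 , 7*sqrt( 2 )/6 ] 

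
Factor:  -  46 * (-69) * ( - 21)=- 2^1*3^2 * 7^1 * 23^2 = - 66654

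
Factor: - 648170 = -2^1*5^1*64817^1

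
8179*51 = 417129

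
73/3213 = 73/3213 = 0.02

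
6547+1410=7957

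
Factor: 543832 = 2^3*67979^1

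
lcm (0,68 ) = 0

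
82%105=82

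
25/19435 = 5/3887  =  0.00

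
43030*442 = 19019260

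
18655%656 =287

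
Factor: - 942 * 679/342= - 106603/57 =- 3^( - 1 ) * 7^1*19^( - 1)*97^1*157^1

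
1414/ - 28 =-51 +1/2 = - 50.50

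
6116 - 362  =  5754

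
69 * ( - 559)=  - 38571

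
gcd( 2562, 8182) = 2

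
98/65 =1 + 33/65= 1.51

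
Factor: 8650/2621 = 2^1* 5^2*173^1 * 2621^( - 1)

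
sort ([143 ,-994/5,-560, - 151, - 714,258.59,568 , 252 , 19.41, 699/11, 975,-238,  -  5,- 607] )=[ - 714, - 607, - 560,-238,-994/5,-151,-5, 19.41, 699/11,143, 252,  258.59, 568,975] 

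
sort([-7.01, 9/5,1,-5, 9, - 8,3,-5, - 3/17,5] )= [-8,- 7.01,-5,  -  5, - 3/17, 1, 9/5, 3,5, 9]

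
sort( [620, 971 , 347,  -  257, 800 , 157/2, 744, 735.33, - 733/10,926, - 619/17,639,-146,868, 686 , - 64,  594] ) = [ - 257, - 146, - 733/10,- 64, - 619/17,157/2,347, 594,620, 639, 686, 735.33, 744, 800, 868, 926, 971 ] 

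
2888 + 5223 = 8111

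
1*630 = 630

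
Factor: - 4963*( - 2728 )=2^3*7^1*11^1*31^1*709^1 = 13539064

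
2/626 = 1/313  =  0.00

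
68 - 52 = 16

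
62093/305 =203 + 178/305 = 203.58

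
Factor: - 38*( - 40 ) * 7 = 10640  =  2^4 * 5^1 *7^1 * 19^1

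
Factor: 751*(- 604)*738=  - 2^3*3^2*41^1*151^1*751^1= - 334759752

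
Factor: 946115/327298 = 2^( - 1 ) * 5^1*31^( - 1)*5279^( - 1 )*189223^1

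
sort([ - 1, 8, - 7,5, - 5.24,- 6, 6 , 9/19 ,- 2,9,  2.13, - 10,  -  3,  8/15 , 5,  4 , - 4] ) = [ - 10, - 7, - 6, - 5.24 , - 4, - 3, - 2,-1,  9/19,8/15,2.13,  4 , 5,5,  6,8,9 ] 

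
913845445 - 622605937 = 291239508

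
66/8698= 33/4349= 0.01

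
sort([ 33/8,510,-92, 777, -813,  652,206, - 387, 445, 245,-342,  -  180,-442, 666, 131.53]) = [-813, - 442,  -  387, - 342,-180 , - 92, 33/8,131.53, 206, 245,445,510, 652,666,  777 ]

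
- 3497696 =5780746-9278442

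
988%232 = 60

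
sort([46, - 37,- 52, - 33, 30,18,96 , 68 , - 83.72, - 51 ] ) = [ - 83.72, - 52, - 51,-37, - 33,18,30,46, 68, 96]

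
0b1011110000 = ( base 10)752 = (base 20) 1HC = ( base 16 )2F0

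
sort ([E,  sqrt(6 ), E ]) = [ sqrt(6 ),E,E ] 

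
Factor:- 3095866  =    -  2^1*29^1*53377^1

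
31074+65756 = 96830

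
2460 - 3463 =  - 1003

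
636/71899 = 636/71899 = 0.01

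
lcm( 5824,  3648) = 331968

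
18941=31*611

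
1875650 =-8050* ( - 233 )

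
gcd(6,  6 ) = 6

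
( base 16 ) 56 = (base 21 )42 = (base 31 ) 2O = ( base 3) 10012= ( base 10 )86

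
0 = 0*732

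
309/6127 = 309/6127 = 0.05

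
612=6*102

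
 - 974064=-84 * 11596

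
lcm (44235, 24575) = 221175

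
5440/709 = 5440/709=7.67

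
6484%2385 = 1714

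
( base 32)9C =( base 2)100101100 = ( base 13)1A1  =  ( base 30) a0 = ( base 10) 300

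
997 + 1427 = 2424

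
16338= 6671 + 9667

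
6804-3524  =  3280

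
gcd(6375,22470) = 15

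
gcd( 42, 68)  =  2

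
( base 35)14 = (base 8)47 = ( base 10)39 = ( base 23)1G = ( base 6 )103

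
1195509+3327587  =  4523096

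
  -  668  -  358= -1026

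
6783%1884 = 1131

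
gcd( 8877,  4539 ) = 3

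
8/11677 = 8/11677 = 0.00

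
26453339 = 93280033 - 66826694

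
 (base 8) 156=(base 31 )3H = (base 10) 110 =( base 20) 5a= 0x6E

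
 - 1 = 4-5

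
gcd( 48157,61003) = 1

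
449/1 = 449=449.00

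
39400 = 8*4925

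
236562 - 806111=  - 569549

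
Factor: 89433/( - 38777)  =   - 3^2*17^( - 1) *19^1*523^1*2281^( - 1 )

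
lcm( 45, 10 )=90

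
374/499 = 374/499 = 0.75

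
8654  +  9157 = 17811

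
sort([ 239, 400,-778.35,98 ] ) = [ - 778.35, 98,  239, 400] 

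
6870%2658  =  1554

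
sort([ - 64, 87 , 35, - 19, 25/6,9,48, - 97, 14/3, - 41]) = [ - 97, - 64, - 41,  -  19, 25/6, 14/3, 9, 35, 48, 87 ]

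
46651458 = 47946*973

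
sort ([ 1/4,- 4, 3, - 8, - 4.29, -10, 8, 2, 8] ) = [-10,  -  8, - 4.29,-4, 1/4 , 2, 3, 8, 8]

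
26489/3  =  26489/3 = 8829.67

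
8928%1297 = 1146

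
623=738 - 115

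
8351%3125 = 2101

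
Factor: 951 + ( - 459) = 2^2*3^1*41^1 =492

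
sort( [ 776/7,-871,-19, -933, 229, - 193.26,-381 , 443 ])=[-933 ,-871,-381, -193.26,-19,776/7,229,443 ]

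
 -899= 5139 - 6038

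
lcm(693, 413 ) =40887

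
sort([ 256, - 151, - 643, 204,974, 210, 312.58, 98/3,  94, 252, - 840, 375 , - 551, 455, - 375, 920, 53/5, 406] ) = [ - 840 , - 643, - 551, - 375, - 151, 53/5, 98/3, 94, 204 , 210,  252, 256, 312.58,  375,406, 455,920, 974 ]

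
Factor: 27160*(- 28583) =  - 776314280 = - 2^3*5^1 * 7^1*97^1*101^1*283^1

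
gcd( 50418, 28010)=5602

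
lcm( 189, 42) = 378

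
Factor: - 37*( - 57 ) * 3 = 3^2*19^1*37^1= 6327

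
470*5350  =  2514500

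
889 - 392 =497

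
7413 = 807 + 6606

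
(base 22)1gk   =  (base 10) 856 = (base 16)358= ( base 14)452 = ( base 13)50b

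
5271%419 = 243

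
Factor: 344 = 2^3*43^1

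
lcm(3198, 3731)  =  22386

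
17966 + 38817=56783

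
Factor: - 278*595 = - 2^1*5^1 * 7^1*17^1*139^1 = - 165410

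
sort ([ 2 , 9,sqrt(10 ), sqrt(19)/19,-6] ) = [ - 6, sqrt(19 ) /19, 2, sqrt(10), 9]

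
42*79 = 3318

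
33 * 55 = 1815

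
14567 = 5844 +8723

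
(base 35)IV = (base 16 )295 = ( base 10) 661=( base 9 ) 814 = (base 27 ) OD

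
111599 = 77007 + 34592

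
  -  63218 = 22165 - 85383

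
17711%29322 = 17711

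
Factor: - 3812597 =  - 19^1 *31^1*6473^1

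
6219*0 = 0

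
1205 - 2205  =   - 1000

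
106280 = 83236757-83130477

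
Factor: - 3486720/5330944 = -3405/5206 = -2^(  -  1)*3^1 * 5^1*19^ ( - 1 )*137^(-1 ) * 227^1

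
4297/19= 226+ 3/19 = 226.16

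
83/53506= 83/53506 = 0.00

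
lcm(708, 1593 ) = 6372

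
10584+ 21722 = 32306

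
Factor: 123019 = 13^1*9463^1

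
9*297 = 2673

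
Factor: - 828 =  - 2^2 * 3^2 *23^1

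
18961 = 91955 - 72994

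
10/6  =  5/3 = 1.67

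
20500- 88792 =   -  68292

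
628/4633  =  628/4633= 0.14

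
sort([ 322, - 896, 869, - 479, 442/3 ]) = [-896,-479,442/3,322, 869 ] 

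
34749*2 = 69498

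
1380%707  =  673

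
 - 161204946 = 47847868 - 209052814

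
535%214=107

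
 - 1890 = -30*63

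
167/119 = 1 + 48/119 = 1.40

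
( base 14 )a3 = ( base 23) 65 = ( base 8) 217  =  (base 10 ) 143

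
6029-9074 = - 3045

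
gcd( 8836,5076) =188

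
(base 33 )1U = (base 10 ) 63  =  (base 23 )2h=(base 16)3F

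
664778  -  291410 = 373368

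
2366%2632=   2366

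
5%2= 1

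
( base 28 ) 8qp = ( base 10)7025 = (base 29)8a7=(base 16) 1b71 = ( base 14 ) 27BB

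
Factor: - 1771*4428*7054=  - 55317383352 = -  2^3*3^3*7^1*11^1*23^1 * 41^1 * 3527^1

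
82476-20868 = 61608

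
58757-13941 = 44816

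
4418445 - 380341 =4038104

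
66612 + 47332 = 113944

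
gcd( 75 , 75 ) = 75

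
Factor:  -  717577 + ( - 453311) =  - 2^3*3^1*48787^1 = -1170888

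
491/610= 491/610= 0.80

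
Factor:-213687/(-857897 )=3^2 *23743^1*857897^( - 1 ) 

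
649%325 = 324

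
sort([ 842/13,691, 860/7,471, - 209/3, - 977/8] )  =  [ - 977/8, - 209/3,842/13,860/7,471,691]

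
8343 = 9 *927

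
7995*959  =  7667205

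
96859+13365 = 110224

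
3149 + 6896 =10045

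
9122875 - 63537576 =-54414701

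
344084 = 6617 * 52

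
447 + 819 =1266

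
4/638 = 2/319 = 0.01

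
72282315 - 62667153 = 9615162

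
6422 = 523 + 5899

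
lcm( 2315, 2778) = 13890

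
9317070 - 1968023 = 7349047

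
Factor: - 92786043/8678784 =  - 30928681/2892928 = - 2^( - 7)*7^1*97^( - 1)*233^( - 1)*1949^1*2267^1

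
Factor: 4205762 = 2^1*11^1*53^1*3607^1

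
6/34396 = 3/17198   =  0.00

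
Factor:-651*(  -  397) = 258447 = 3^1*7^1*31^1*397^1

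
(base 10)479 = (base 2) 111011111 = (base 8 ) 737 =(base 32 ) ev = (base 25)J4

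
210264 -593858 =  - 383594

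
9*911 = 8199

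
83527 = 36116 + 47411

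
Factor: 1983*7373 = 14620659 = 3^1*73^1 *101^1*661^1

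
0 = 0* 95878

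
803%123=65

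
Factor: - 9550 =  - 2^1*5^2*191^1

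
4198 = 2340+1858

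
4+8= 12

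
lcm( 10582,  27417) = 603174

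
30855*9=277695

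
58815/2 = 58815/2 = 29407.50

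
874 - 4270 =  - 3396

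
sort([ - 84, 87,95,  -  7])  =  [-84, - 7 , 87,95]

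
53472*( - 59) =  - 3154848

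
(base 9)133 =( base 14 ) 7d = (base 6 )303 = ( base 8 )157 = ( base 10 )111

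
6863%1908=1139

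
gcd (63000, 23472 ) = 72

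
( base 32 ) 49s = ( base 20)b0c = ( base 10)4412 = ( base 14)1872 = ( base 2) 1000100111100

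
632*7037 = 4447384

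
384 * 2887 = 1108608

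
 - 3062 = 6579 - 9641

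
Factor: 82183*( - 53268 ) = - 2^2 * 3^1*23^1 * 193^1*82183^1  =  - 4377724044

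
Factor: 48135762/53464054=3^3 * 7^( - 1)*73^1*439^( - 1)*8699^(  -  1)*12211^1= 24067881/26732027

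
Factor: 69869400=2^3*3^1  *  5^2*23^1 * 61^1*83^1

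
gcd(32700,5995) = 545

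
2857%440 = 217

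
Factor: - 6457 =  - 11^1*587^1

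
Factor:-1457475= - 3^1*5^2*19433^1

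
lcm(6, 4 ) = 12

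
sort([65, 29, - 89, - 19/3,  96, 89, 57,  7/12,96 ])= [ - 89, - 19/3, 7/12 , 29,  57,65,89,96,96]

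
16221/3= 5407 = 5407.00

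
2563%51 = 13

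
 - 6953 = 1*( - 6953) 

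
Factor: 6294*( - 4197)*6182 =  - 163303205076 = -2^2*3^2*11^1 * 281^1*1049^1*1399^1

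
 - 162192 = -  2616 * 62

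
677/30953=677/30953  =  0.02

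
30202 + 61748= 91950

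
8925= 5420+3505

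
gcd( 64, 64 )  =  64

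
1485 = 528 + 957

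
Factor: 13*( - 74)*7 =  - 2^1 * 7^1*13^1*37^1 = - 6734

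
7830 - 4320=3510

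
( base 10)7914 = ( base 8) 17352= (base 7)32034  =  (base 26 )bia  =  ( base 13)37aa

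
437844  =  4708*93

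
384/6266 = 192/3133 = 0.06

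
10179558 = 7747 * 1314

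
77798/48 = 1620 + 19/24= 1620.79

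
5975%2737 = 501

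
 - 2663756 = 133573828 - 136237584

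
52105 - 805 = 51300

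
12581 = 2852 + 9729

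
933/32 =933/32 = 29.16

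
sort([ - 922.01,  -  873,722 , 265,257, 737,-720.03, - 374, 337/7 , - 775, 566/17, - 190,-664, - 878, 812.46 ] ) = [ - 922.01, - 878 , - 873 , -775, - 720.03, - 664,-374, - 190, 566/17,337/7, 257,265,722,737 , 812.46] 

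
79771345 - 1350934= 78420411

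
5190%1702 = 84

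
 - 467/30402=-467/30402 = - 0.02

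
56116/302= 185+ 123/151 = 185.81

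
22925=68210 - 45285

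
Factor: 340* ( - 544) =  - 184960 = - 2^7*5^1*17^2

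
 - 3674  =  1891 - 5565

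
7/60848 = 7/60848 = 0.00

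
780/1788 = 65/149   =  0.44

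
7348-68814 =-61466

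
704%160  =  64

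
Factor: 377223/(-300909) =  - 7^(-1) * 11^1*  71^1*89^( - 1 ) =- 781/623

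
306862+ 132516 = 439378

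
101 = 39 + 62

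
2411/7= 344  +  3/7 = 344.43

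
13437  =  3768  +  9669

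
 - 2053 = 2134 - 4187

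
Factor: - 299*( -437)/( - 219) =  - 130663/219 = -3^( - 1 )*13^1 * 19^1*23^2*73^( - 1) 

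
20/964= 5/241= 0.02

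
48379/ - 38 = - 1274 + 33/38  =  - 1273.13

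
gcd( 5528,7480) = 8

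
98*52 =5096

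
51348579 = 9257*5547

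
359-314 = 45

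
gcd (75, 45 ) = 15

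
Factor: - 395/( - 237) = 3^( - 1 )*5^1= 5/3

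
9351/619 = 15 + 66/619 =15.11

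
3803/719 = 3803/719 = 5.29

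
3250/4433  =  250/341 = 0.73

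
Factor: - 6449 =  - 6449^1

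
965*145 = 139925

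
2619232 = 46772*56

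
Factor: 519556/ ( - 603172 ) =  -129889/150793 =- 101^ ( - 1 )*193^1*673^1*1493^(-1 ) 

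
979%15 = 4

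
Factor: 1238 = 2^1*619^1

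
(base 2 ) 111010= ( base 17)37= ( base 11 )53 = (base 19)31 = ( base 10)58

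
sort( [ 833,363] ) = [ 363,  833]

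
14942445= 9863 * 1515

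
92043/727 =126  +  441/727 = 126.61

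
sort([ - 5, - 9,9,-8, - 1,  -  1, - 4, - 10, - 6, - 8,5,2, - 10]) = [ - 10, - 10,-9,-8,-8,-6,-5 ,- 4, - 1,-1 , 2,5, 9]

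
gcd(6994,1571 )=1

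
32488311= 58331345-25843034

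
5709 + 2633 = 8342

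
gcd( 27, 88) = 1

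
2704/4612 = 676/1153 = 0.59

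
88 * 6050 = 532400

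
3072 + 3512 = 6584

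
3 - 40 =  - 37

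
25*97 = 2425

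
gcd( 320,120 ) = 40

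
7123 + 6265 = 13388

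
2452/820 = 613/205 = 2.99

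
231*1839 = 424809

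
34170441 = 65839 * 519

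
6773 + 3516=10289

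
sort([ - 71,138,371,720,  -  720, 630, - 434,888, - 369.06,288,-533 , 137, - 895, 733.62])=[ - 895,-720,-533,-434, - 369.06, - 71, 137,138, 288,371,630,720, 733.62,888]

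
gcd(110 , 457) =1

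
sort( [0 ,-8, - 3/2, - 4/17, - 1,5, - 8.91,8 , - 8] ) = [ - 8.91 ,-8, - 8,-3/2, - 1,-4/17,0,5,8] 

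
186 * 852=158472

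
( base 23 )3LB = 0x821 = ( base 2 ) 100000100001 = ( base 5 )31311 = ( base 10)2081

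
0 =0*883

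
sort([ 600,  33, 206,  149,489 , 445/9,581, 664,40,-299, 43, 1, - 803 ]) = [ - 803,-299  ,  1,33,  40 , 43,  445/9,  149,206, 489 , 581, 600,664]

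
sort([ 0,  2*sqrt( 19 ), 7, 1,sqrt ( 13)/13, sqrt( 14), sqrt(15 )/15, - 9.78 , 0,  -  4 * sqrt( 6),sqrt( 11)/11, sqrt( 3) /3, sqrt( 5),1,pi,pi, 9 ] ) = [ - 4*sqrt( 6),  -  9.78 , 0, 0,sqrt (15)/15,  sqrt( 13 )/13,  sqrt( 11)/11,  sqrt( 3 ) /3, 1, 1 , sqrt( 5 ),pi,pi,sqrt( 14 ),7, 2*sqrt( 19 ), 9]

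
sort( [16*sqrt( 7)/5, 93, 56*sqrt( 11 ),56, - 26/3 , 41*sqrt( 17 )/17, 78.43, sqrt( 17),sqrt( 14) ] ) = [-26/3,  sqrt( 14 ),sqrt( 17), 16*sqrt(7)/5, 41* sqrt( 17) /17, 56, 78.43, 93, 56*sqrt( 11) ] 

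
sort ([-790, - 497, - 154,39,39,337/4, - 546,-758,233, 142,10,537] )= [ - 790, - 758, - 546,  -  497 , - 154,  10,39, 39,337/4, 142, 233, 537]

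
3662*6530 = 23912860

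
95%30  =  5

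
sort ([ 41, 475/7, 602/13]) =[41, 602/13  ,  475/7 ]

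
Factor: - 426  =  -2^1*3^1*71^1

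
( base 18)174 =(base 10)454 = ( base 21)10d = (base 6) 2034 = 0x1c6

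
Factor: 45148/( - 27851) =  - 2^2 *11287^1 *27851^(-1)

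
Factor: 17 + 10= 3^3= 27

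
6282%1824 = 810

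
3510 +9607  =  13117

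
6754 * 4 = 27016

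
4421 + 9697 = 14118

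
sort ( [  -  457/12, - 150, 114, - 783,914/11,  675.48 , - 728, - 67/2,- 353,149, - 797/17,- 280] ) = [ - 783, - 728, - 353 , - 280, - 150, - 797/17, - 457/12, - 67/2,914/11,114,149, 675.48 ] 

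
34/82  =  17/41=0.41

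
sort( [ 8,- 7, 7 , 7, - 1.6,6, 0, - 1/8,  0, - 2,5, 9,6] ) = [ - 7,  -  2,-1.6, -1/8,0, 0, 5, 6, 6,7, 7,8, 9] 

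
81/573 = 27/191 = 0.14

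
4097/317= 4097/317 = 12.92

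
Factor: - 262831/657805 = -5^( - 1)*433^1*607^1*131561^( - 1)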